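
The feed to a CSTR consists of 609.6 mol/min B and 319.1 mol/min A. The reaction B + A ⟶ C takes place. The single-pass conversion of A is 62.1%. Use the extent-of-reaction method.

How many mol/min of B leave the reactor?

A reacted = 0.621 × 319.1 = 198.2 mol/min; ν_A = −1, so ξ = 198.2/1 = 198.2 mol/min.
Outlet amounts (n = n₀ + ν ξ):
  B: 609.6 − 1(198.2) = 411.4
  A: 319.1 − 1(198.2) = 120.9
  C: 0 + 1(198.2) = 198.2

411 mol/min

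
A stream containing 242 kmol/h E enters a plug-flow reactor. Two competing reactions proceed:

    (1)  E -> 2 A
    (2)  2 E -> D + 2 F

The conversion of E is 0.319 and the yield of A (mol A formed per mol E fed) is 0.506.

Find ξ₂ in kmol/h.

Yield of A: 2ξ₁ / 242 = 0.506 → ξ₁ = 61.23 kmol/h.
Conversion of E: 1ξ₁ + 2ξ₂ = 0.319 × 242 = 77.2 → ξ₂ = 7.986 kmol/h.
Outlet amounts (n = n₀ + Σ ν·ξ):
  E: 242 − 1(61.23) − 2(7.986) = 164.8
  A: 0 + 2(61.23) = 122.5
  D: 0 + 1(7.986) = 7.986
  F: 0 + 2(7.986) = 15.97

ξ₂ = 7.99 kmol/h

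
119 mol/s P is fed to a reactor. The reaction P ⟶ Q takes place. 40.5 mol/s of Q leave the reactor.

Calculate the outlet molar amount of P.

For Q: n = n₀ + 1ξ → 40.5 = 0 + 1ξ, giving ξ = 40.5 mol/s.
Outlet amounts (n = n₀ + ν ξ):
  P: 119 − 1(40.5) = 78.5
  Q: 0 + 1(40.5) = 40.5

78.5 mol/s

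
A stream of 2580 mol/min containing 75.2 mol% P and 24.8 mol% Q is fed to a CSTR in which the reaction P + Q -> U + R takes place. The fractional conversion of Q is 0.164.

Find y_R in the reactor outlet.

0.0407

Q reacted = 0.164 × 639.8 = 104.9 mol/min; ν_Q = −1, so ξ = 104.9/1 = 104.9 mol/min.
Outlet amounts (n = n₀ + ν ξ):
  P: 1940 − 1(104.9) = 1835
  Q: 639.8 − 1(104.9) = 534.9
  U: 0 + 1(104.9) = 104.9
  R: 0 + 1(104.9) = 104.9
Total out = 2580 mol/min; y_R = 104.9 / 2580 = 0.04067.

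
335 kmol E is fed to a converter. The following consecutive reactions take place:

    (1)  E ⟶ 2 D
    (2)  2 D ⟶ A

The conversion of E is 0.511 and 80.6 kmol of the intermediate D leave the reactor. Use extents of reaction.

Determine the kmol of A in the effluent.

131 kmol

Conversion of E: E consumed = 1ξ₁ = 0.511 × 335 → ξ₁ = 171.2 kmol.
D balance: n_D = 0 + 2ξ₁ − 2ξ₂ = 80.6 → ξ₂ = (2·171.2 − 80.6)/2 = 130.9 kmol.
Outlet amounts (n = n₀ + Σ ν·ξ):
  E: 335 − 1(171.2) = 163.8
  D: 0 + 2(171.2) − 2(130.9) = 80.6
  A: 0 + 1(130.9) = 130.9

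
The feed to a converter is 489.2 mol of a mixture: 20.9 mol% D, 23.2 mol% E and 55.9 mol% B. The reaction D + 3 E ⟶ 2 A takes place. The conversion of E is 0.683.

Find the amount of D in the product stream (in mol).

E reacted = 0.683 × 113.5 = 77.52 mol; ν_E = −3, so ξ = 77.52/3 = 25.84 mol.
Outlet amounts (n = n₀ + ν ξ):
  D: 102.2 − 1(25.84) = 76.4
  E: 113.5 − 3(25.84) = 35.98
  A: 0 + 2(25.84) = 51.68
  B: 273.5 (inert)

76.4 mol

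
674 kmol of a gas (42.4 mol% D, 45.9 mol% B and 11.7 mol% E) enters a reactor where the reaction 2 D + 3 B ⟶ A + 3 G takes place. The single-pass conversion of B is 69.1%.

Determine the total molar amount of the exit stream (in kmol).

B reacted = 0.691 × 309.4 = 213.8 kmol; ν_B = −3, so ξ = 213.8/3 = 71.26 kmol.
Outlet amounts (n = n₀ + ν ξ):
  D: 285.8 − 2(71.26) = 143.3
  B: 309.4 − 3(71.26) = 95.59
  A: 0 + 1(71.26) = 71.26
  G: 0 + 3(71.26) = 213.8
  E: 78.86 (inert)
Total out = 143.3 + 95.59 + 71.26 + 213.8 + 78.86 = 602.7 kmol.

603 kmol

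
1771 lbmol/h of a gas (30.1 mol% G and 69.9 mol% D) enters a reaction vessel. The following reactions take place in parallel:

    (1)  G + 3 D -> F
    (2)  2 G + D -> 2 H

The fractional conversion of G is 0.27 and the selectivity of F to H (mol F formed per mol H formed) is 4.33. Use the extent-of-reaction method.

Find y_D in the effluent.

0.621

Conversion of G: G consumed = 0.27 × 533.1 = 143.9 lbmol/h = 1ξ₁ + 2ξ₂.
Selectivity: 1ξ₁ / (2ξ₂) = 4.33 → ξ₁ = 8.66 ξ₂.
Substitute: (1·8.66 + 2) ξ₂ = 143.9 → ξ₂ = 13.5 lbmol/h, ξ₁ = 116.9 lbmol/h.
Outlet amounts (n = n₀ + Σ ν·ξ):
  G: 533.1 − 1(116.9) − 2(13.5) = 389.1
  D: 1238 − 3(116.9) − 1(13.5) = 873.7
  F: 0 + 1(116.9) = 116.9
  H: 0 + 2(13.5) = 27
Total out = 1407 lbmol/h; y_D = 873.7 / 1407 = 0.6211.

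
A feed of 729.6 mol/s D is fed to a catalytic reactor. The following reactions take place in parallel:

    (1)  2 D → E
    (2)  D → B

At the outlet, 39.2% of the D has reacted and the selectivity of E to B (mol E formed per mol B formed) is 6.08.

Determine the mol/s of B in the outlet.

21.7 mol/s

Conversion of D: D consumed = 0.392 × 729.6 = 286 mol/s = 2ξ₁ + 1ξ₂.
Selectivity: 1ξ₁ / (1ξ₂) = 6.08 → ξ₁ = 6.08 ξ₂.
Substitute: (2·6.08 + 1) ξ₂ = 286 → ξ₂ = 21.73 mol/s, ξ₁ = 132.1 mol/s.
Outlet amounts (n = n₀ + Σ ν·ξ):
  D: 729.6 − 2(132.1) − 1(21.73) = 443.6
  E: 0 + 1(132.1) = 132.1
  B: 0 + 1(21.73) = 21.73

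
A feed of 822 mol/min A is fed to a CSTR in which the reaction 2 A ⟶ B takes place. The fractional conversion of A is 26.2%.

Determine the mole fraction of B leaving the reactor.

0.151

A reacted = 0.262 × 822 = 215.4 mol/min; ν_A = −2, so ξ = 215.4/2 = 107.7 mol/min.
Outlet amounts (n = n₀ + ν ξ):
  A: 822 − 2(107.7) = 606.6
  B: 0 + 1(107.7) = 107.7
Total out = 714.3 mol/min; y_B = 107.7 / 714.3 = 0.1507.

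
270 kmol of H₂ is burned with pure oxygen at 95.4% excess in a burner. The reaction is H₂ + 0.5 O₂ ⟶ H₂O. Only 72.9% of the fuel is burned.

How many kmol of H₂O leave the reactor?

Stoichiometric O₂ = 0.5 × 270 = 135 kmol; O₂ fed = 135 × 1.954 = 263.8 kmol.
Fuel reacted = 0.729 × 270 → ξ = 196.8 kmol.
Outlet (n = n₀ + ν ξ):
  H₂: 270 − 1(196.8) = 73.17
  O₂: 263.8 − 0.5(196.8) = 165.4
  H₂O: 0 + 1(196.8) = 196.8

197 kmol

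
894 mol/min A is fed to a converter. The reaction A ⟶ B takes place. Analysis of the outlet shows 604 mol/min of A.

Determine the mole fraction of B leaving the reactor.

0.324

For A: n = n₀ − 1ξ → 604 = 894 − 1ξ, giving ξ = 290 mol/min.
Outlet amounts (n = n₀ + ν ξ):
  A: 894 − 1(290) = 604
  B: 0 + 1(290) = 290
Total out = 894 mol/min; y_B = 290 / 894 = 0.3244.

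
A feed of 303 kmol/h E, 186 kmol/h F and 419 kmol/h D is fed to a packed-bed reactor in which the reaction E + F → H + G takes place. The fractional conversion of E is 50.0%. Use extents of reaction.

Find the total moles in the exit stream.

908 kmol/h

E reacted = 0.5 × 303 = 151.5 kmol/h; ν_E = −1, so ξ = 151.5/1 = 151.5 kmol/h.
Outlet amounts (n = n₀ + ν ξ):
  E: 303 − 1(151.5) = 151.5
  F: 186 − 1(151.5) = 34.5
  H: 0 + 1(151.5) = 151.5
  G: 0 + 1(151.5) = 151.5
  D: 419 (inert)
Total out = 151.5 + 34.5 + 151.5 + 151.5 + 419 = 908 kmol/h.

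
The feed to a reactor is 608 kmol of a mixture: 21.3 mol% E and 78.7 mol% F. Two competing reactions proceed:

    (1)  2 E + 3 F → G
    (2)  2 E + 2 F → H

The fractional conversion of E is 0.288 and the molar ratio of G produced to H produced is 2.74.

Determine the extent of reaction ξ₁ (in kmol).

ξ₁ = 13.7 kmol

Conversion of E: E consumed = 0.288 × 129.5 = 37.3 kmol = 2ξ₁ + 2ξ₂.
Selectivity: 1ξ₁ / (1ξ₂) = 2.74 → ξ₁ = 2.74 ξ₂.
Substitute: (2·2.74 + 2) ξ₂ = 37.3 → ξ₂ = 4.986 kmol, ξ₁ = 13.66 kmol.
Outlet amounts (n = n₀ + Σ ν·ξ):
  E: 129.5 − 2(13.66) − 2(4.986) = 92.21
  F: 478.5 − 3(13.66) − 2(4.986) = 427.5
  G: 0 + 1(13.66) = 13.66
  H: 0 + 1(4.986) = 4.986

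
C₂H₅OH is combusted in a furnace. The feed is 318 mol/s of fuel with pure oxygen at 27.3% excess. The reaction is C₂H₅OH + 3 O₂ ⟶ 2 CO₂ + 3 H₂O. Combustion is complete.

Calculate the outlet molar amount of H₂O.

954 mol/s

Stoichiometric O₂ = 3 × 318 = 954 mol/s; O₂ fed = 954 × 1.273 = 1214 mol/s.
Fuel reacted = 1 × 318 → ξ = 318 mol/s.
Outlet (n = n₀ + ν ξ):
  C₂H₅OH: 318 − 1(318) = 0
  O₂: 1214 − 3(318) = 260.4
  CO₂: 0 + 2(318) = 636
  H₂O: 0 + 3(318) = 954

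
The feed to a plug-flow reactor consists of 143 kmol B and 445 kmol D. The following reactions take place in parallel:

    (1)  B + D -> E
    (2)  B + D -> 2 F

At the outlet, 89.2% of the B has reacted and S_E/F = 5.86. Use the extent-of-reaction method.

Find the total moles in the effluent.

470 kmol

Conversion of B: B consumed = 0.892 × 143 = 127.6 kmol = 1ξ₁ + 1ξ₂.
Selectivity: 1ξ₁ / (2ξ₂) = 5.86 → ξ₁ = 11.72 ξ₂.
Substitute: (1·11.72 + 1) ξ₂ = 127.6 → ξ₂ = 10.03 kmol, ξ₁ = 117.5 kmol.
Outlet amounts (n = n₀ + Σ ν·ξ):
  B: 143 − 1(117.5) − 1(10.03) = 15.44
  D: 445 − 1(117.5) − 1(10.03) = 317.4
  E: 0 + 1(117.5) = 117.5
  F: 0 + 2(10.03) = 20.06
Total out = 15.44 + 317.4 + 117.5 + 20.06 = 470.5 kmol.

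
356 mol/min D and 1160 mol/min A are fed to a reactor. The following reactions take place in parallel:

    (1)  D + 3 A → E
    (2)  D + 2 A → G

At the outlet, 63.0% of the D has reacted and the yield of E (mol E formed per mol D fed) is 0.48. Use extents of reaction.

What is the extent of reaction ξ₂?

ξ₂ = 53.4 mol/min

Yield of E: 1ξ₁ / 356 = 0.48 → ξ₁ = 170.9 mol/min.
Conversion of D: 1ξ₁ + 1ξ₂ = 0.63 × 356 = 224.3 → ξ₂ = 53.4 mol/min.
Outlet amounts (n = n₀ + Σ ν·ξ):
  D: 356 − 1(170.9) − 1(53.4) = 131.7
  A: 1160 − 3(170.9) − 2(53.4) = 540.6
  E: 0 + 1(170.9) = 170.9
  G: 0 + 1(53.4) = 53.4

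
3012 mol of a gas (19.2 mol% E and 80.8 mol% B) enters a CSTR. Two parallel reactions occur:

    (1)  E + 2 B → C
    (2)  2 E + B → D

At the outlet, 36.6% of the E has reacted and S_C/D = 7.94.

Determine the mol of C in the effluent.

Conversion of E: E consumed = 0.366 × 578.3 = 211.7 mol = 1ξ₁ + 2ξ₂.
Selectivity: 1ξ₁ / (1ξ₂) = 7.94 → ξ₁ = 7.94 ξ₂.
Substitute: (1·7.94 + 2) ξ₂ = 211.7 → ξ₂ = 21.29 mol, ξ₁ = 169.1 mol.
Outlet amounts (n = n₀ + Σ ν·ξ):
  E: 578.3 − 1(169.1) − 2(21.29) = 366.6
  B: 2434 − 2(169.1) − 1(21.29) = 2074
  C: 0 + 1(169.1) = 169.1
  D: 0 + 1(21.29) = 21.29

169 mol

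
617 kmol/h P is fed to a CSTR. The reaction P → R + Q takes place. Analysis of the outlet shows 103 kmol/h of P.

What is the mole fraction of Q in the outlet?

0.454

For P: n = n₀ − 1ξ → 103 = 617 − 1ξ, giving ξ = 514 kmol/h.
Outlet amounts (n = n₀ + ν ξ):
  P: 617 − 1(514) = 103
  R: 0 + 1(514) = 514
  Q: 0 + 1(514) = 514
Total out = 1131 kmol/h; y_Q = 514 / 1131 = 0.4545.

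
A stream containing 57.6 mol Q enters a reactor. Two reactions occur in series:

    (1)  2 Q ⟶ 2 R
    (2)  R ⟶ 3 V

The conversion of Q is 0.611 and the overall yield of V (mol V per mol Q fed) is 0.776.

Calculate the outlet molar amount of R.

20.3 mol

Conversion of Q: Q consumed = 2ξ₁ = 0.611 × 57.6 → ξ₁ = 17.6 mol.
Yield of V: 3ξ₂ / 57.6 = 0.776 → ξ₂ = 14.9 mol.
Outlet amounts (n = n₀ + Σ ν·ξ):
  Q: 57.6 − 2(17.6) = 22.41
  R: 0 + 2(17.6) − 1(14.9) = 20.29
  V: 0 + 3(14.9) = 44.7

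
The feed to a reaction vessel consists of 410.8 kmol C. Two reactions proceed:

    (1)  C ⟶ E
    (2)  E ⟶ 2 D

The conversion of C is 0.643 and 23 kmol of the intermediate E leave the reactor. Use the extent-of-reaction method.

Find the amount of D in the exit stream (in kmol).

Conversion of C: C consumed = 1ξ₁ = 0.643 × 410.8 → ξ₁ = 264.1 kmol.
E balance: n_E = 0 + 1ξ₁ − 1ξ₂ = 23 → ξ₂ = (1·264.1 − 23)/1 = 241.1 kmol.
Outlet amounts (n = n₀ + Σ ν·ξ):
  C: 410.8 − 1(264.1) = 146.7
  E: 0 + 1(264.1) − 1(241.1) = 23
  D: 0 + 2(241.1) = 482.3

482 kmol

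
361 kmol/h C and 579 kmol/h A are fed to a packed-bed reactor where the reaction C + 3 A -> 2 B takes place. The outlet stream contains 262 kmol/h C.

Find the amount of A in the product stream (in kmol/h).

282 kmol/h

For C: n = n₀ − 1ξ → 262 = 361 − 1ξ, giving ξ = 99 kmol/h.
Outlet amounts (n = n₀ + ν ξ):
  C: 361 − 1(99) = 262
  A: 579 − 3(99) = 282
  B: 0 + 2(99) = 198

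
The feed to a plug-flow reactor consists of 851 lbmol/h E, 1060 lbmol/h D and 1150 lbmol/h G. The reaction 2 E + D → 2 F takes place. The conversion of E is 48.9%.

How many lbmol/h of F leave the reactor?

E reacted = 0.489 × 851 = 416.1 lbmol/h; ν_E = −2, so ξ = 416.1/2 = 208.1 lbmol/h.
Outlet amounts (n = n₀ + ν ξ):
  E: 851 − 2(208.1) = 434.9
  D: 1060 − 1(208.1) = 851.9
  F: 0 + 2(208.1) = 416.1
  G: 1150 (inert)

416 lbmol/h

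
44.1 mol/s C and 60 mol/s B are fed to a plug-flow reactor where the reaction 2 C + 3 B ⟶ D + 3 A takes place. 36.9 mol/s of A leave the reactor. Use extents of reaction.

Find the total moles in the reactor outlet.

For A: n = n₀ + 3ξ → 36.9 = 0 + 3ξ, giving ξ = 12.3 mol/s.
Outlet amounts (n = n₀ + ν ξ):
  C: 44.1 − 2(12.3) = 19.5
  B: 60 − 3(12.3) = 23.1
  D: 0 + 1(12.3) = 12.3
  A: 0 + 3(12.3) = 36.9
Total out = 19.5 + 23.1 + 12.3 + 36.9 = 91.8 mol/s.

91.8 mol/s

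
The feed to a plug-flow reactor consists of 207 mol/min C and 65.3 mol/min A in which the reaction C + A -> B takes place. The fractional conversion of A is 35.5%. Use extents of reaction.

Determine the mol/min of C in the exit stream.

184 mol/min

A reacted = 0.355 × 65.3 = 23.18 mol/min; ν_A = −1, so ξ = 23.18/1 = 23.18 mol/min.
Outlet amounts (n = n₀ + ν ξ):
  C: 207 − 1(23.18) = 183.8
  A: 65.3 − 1(23.18) = 42.12
  B: 0 + 1(23.18) = 23.18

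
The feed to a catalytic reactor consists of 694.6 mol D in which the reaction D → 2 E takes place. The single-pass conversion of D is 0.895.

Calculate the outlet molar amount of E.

1240 mol

D reacted = 0.895 × 694.6 = 621.7 mol; ν_D = −1, so ξ = 621.7/1 = 621.7 mol.
Outlet amounts (n = n₀ + ν ξ):
  D: 694.6 − 1(621.7) = 72.93
  E: 0 + 2(621.7) = 1243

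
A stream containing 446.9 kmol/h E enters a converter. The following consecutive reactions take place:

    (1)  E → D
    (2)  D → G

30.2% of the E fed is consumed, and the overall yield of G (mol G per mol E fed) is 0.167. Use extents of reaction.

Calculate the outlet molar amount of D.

Conversion of E: E consumed = 1ξ₁ = 0.302 × 446.9 → ξ₁ = 135 kmol/h.
Yield of G: 1ξ₂ / 446.9 = 0.167 → ξ₂ = 74.63 kmol/h.
Outlet amounts (n = n₀ + Σ ν·ξ):
  E: 446.9 − 1(135) = 311.9
  D: 0 + 1(135) − 1(74.63) = 60.33
  G: 0 + 1(74.63) = 74.63

60.3 kmol/h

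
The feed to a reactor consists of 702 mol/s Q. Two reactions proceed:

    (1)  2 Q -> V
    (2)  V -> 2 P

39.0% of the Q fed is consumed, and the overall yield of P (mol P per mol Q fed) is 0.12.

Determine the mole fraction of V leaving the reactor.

Conversion of Q: Q consumed = 2ξ₁ = 0.39 × 702 → ξ₁ = 136.9 mol/s.
Yield of P: 2ξ₂ / 702 = 0.12 → ξ₂ = 42.12 mol/s.
Outlet amounts (n = n₀ + Σ ν·ξ):
  Q: 702 − 2(136.9) = 428.2
  V: 0 + 1(136.9) − 1(42.12) = 94.77
  P: 0 + 2(42.12) = 84.24
Total out = 607.2 mol/s; y_V = 94.77 / 607.2 = 0.1561.

0.156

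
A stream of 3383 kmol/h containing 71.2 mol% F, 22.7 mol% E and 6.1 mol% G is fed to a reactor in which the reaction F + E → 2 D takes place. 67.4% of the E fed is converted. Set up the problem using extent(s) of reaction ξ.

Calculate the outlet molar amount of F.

1890 kmol/h

E reacted = 0.674 × 767.9 = 517.6 kmol/h; ν_E = −1, so ξ = 517.6/1 = 517.6 kmol/h.
Outlet amounts (n = n₀ + ν ξ):
  F: 2409 − 1(517.6) = 1891
  E: 767.9 − 1(517.6) = 250.3
  D: 0 + 2(517.6) = 1035
  G: 206.4 (inert)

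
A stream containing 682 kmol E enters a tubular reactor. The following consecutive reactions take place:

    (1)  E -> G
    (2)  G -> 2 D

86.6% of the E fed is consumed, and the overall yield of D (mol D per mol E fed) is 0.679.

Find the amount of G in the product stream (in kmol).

359 kmol

Conversion of E: E consumed = 1ξ₁ = 0.866 × 682 → ξ₁ = 590.6 kmol.
Yield of D: 2ξ₂ / 682 = 0.679 → ξ₂ = 231.5 kmol.
Outlet amounts (n = n₀ + Σ ν·ξ):
  E: 682 − 1(590.6) = 91.39
  G: 0 + 1(590.6) − 1(231.5) = 359.1
  D: 0 + 2(231.5) = 463.1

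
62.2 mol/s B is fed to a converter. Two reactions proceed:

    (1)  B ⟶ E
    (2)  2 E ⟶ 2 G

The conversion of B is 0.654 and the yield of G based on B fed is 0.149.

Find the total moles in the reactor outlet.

62.2 mol/s

Conversion of B: B consumed = 1ξ₁ = 0.654 × 62.2 → ξ₁ = 40.68 mol/s.
Yield of G: 2ξ₂ / 62.2 = 0.149 → ξ₂ = 4.634 mol/s.
Outlet amounts (n = n₀ + Σ ν·ξ):
  B: 62.2 − 1(40.68) = 21.52
  E: 0 + 1(40.68) − 2(4.634) = 31.41
  G: 0 + 2(4.634) = 9.268
Total out = 21.52 + 31.41 + 9.268 = 62.2 mol/s.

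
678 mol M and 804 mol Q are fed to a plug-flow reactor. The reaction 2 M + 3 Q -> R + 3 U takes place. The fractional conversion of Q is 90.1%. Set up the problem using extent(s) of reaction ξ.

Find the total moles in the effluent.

1240 mol

Q reacted = 0.901 × 804 = 724.4 mol; ν_Q = −3, so ξ = 724.4/3 = 241.5 mol.
Outlet amounts (n = n₀ + ν ξ):
  M: 678 − 2(241.5) = 195.1
  Q: 804 − 3(241.5) = 79.6
  R: 0 + 1(241.5) = 241.5
  U: 0 + 3(241.5) = 724.4
Total out = 195.1 + 79.6 + 241.5 + 724.4 = 1241 mol.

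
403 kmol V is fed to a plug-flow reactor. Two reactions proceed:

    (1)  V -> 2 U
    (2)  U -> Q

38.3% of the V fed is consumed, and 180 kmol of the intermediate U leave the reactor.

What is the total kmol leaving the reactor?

Conversion of V: V consumed = 1ξ₁ = 0.383 × 403 → ξ₁ = 154.3 kmol.
U balance: n_U = 0 + 2ξ₁ − 1ξ₂ = 180 → ξ₂ = (2·154.3 − 180)/1 = 128.7 kmol.
Outlet amounts (n = n₀ + Σ ν·ξ):
  V: 403 − 1(154.3) = 248.7
  U: 0 + 2(154.3) − 1(128.7) = 180
  Q: 0 + 1(128.7) = 128.7
Total out = 248.7 + 180 + 128.7 = 557.3 kmol.

557 kmol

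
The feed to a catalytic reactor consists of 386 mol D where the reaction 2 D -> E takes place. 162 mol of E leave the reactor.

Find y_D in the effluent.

0.277

For E: n = n₀ + 1ξ → 162 = 0 + 1ξ, giving ξ = 162 mol.
Outlet amounts (n = n₀ + ν ξ):
  D: 386 − 2(162) = 62
  E: 0 + 1(162) = 162
Total out = 224 mol; y_D = 62 / 224 = 0.2768.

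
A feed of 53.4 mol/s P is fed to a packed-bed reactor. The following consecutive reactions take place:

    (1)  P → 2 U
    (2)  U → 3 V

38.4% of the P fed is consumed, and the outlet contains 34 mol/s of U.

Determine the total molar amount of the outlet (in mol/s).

87.9 mol/s

Conversion of P: P consumed = 1ξ₁ = 0.384 × 53.4 → ξ₁ = 20.51 mol/s.
U balance: n_U = 0 + 2ξ₁ − 1ξ₂ = 34 → ξ₂ = (2·20.51 − 34)/1 = 7.011 mol/s.
Outlet amounts (n = n₀ + Σ ν·ξ):
  P: 53.4 − 1(20.51) = 32.89
  U: 0 + 2(20.51) − 1(7.011) = 34
  V: 0 + 3(7.011) = 21.03
Total out = 32.89 + 34 + 21.03 = 87.93 mol/s.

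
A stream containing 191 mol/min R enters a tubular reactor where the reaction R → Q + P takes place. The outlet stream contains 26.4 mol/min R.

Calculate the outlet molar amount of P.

165 mol/min

For R: n = n₀ − 1ξ → 26.4 = 191 − 1ξ, giving ξ = 164.6 mol/min.
Outlet amounts (n = n₀ + ν ξ):
  R: 191 − 1(164.6) = 26.4
  Q: 0 + 1(164.6) = 164.6
  P: 0 + 1(164.6) = 164.6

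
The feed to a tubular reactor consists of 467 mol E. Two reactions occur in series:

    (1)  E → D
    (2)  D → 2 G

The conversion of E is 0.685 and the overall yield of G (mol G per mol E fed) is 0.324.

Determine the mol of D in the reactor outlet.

244 mol

Conversion of E: E consumed = 1ξ₁ = 0.685 × 467 → ξ₁ = 319.9 mol.
Yield of G: 2ξ₂ / 467 = 0.324 → ξ₂ = 75.65 mol.
Outlet amounts (n = n₀ + Σ ν·ξ):
  E: 467 − 1(319.9) = 147.1
  D: 0 + 1(319.9) − 1(75.65) = 244.2
  G: 0 + 2(75.65) = 151.3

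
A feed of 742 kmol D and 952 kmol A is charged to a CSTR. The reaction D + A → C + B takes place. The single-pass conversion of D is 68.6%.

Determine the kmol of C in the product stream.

D reacted = 0.686 × 742 = 509 kmol; ν_D = −1, so ξ = 509/1 = 509 kmol.
Outlet amounts (n = n₀ + ν ξ):
  D: 742 − 1(509) = 233
  A: 952 − 1(509) = 443
  C: 0 + 1(509) = 509
  B: 0 + 1(509) = 509

509 kmol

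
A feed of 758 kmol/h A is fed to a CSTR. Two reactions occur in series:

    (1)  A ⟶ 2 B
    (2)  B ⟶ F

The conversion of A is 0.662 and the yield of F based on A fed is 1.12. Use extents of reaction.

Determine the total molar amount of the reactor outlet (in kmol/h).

1260 kmol/h

Conversion of A: A consumed = 1ξ₁ = 0.662 × 758 → ξ₁ = 501.8 kmol/h.
Yield of F: 1ξ₂ / 758 = 1.12 → ξ₂ = 849 kmol/h.
Outlet amounts (n = n₀ + Σ ν·ξ):
  A: 758 − 1(501.8) = 256.2
  B: 0 + 2(501.8) − 1(849) = 154.6
  F: 0 + 1(849) = 849
Total out = 256.2 + 154.6 + 849 = 1260 kmol/h.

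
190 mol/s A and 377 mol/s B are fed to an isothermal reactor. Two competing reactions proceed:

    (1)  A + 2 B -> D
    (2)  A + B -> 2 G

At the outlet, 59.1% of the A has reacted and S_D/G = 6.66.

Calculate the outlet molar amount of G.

15.7 mol/s

Conversion of A: A consumed = 0.591 × 190 = 112.3 mol/s = 1ξ₁ + 1ξ₂.
Selectivity: 1ξ₁ / (2ξ₂) = 6.66 → ξ₁ = 13.32 ξ₂.
Substitute: (1·13.32 + 1) ξ₂ = 112.3 → ξ₂ = 7.841 mol/s, ξ₁ = 104.4 mol/s.
Outlet amounts (n = n₀ + Σ ν·ξ):
  A: 190 − 1(104.4) − 1(7.841) = 77.71
  B: 377 − 2(104.4) − 1(7.841) = 160.3
  D: 0 + 1(104.4) = 104.4
  G: 0 + 2(7.841) = 15.68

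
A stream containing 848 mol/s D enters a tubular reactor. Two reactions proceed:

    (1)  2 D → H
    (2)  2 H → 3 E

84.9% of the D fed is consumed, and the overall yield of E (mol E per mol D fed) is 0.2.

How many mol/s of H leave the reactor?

Conversion of D: D consumed = 2ξ₁ = 0.849 × 848 → ξ₁ = 360 mol/s.
Yield of E: 3ξ₂ / 848 = 0.2 → ξ₂ = 56.53 mol/s.
Outlet amounts (n = n₀ + Σ ν·ξ):
  D: 848 − 2(360) = 128
  H: 0 + 1(360) − 2(56.53) = 246.9
  E: 0 + 3(56.53) = 169.6

247 mol/s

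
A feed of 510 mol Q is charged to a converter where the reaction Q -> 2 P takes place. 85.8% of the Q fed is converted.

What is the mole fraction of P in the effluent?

0.924

Q reacted = 0.858 × 510 = 437.6 mol; ν_Q = −1, so ξ = 437.6/1 = 437.6 mol.
Outlet amounts (n = n₀ + ν ξ):
  Q: 510 − 1(437.6) = 72.42
  P: 0 + 2(437.6) = 875.2
Total out = 947.6 mol; y_P = 875.2 / 947.6 = 0.9236.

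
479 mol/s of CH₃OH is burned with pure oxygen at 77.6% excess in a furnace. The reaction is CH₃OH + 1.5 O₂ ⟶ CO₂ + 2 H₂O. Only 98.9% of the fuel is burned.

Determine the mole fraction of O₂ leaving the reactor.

Stoichiometric O₂ = 1.5 × 479 = 718.5 mol/s; O₂ fed = 718.5 × 1.776 = 1276 mol/s.
Fuel reacted = 0.989 × 479 → ξ = 473.7 mol/s.
Outlet (n = n₀ + ν ξ):
  CH₃OH: 479 − 1(473.7) = 5.269
  O₂: 1276 − 1.5(473.7) = 565.5
  CO₂: 0 + 1(473.7) = 473.7
  H₂O: 0 + 2(473.7) = 947.5
Total out = 1992 mol/s; y_O₂ = 565.5 / 1992 = 0.2839.

0.284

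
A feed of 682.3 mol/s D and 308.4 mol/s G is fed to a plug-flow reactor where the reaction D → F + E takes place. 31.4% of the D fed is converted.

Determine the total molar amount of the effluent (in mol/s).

D reacted = 0.314 × 682.3 = 214.2 mol/s; ν_D = −1, so ξ = 214.2/1 = 214.2 mol/s.
Outlet amounts (n = n₀ + ν ξ):
  D: 682.3 − 1(214.2) = 468.1
  F: 0 + 1(214.2) = 214.2
  E: 0 + 1(214.2) = 214.2
  G: 308.4 (inert)
Total out = 468.1 + 214.2 + 214.2 + 308.4 = 1205 mol/s.

1200 mol/s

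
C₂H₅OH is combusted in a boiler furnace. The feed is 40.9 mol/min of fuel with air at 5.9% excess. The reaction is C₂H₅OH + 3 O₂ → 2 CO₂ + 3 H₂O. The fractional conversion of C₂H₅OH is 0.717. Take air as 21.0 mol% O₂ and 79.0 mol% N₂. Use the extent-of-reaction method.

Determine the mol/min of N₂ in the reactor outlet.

489 mol/min

Stoichiometric O₂ = 3 × 40.9 = 122.7 mol/min; O₂ fed = 122.7 × 1.059 = 129.9 mol/min.
N₂ fed = 129.9 × 79/21 = 488.8 mol/min.
Fuel reacted = 0.717 × 40.9 → ξ = 29.33 mol/min.
Outlet (n = n₀ + ν ξ):
  C₂H₅OH: 40.9 − 1(29.33) = 11.57
  O₂: 129.9 − 3(29.33) = 41.96
  N₂: 488.8 (inert)
  CO₂: 0 + 2(29.33) = 58.65
  H₂O: 0 + 3(29.33) = 87.98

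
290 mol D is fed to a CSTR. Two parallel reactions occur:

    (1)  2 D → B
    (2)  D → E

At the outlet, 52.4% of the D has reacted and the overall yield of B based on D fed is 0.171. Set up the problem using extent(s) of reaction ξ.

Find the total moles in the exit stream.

240 mol

Yield of B: 1ξ₁ / 290 = 0.171 → ξ₁ = 49.59 mol.
Conversion of D: 2ξ₁ + 1ξ₂ = 0.524 × 290 = 152 → ξ₂ = 52.78 mol.
Outlet amounts (n = n₀ + Σ ν·ξ):
  D: 290 − 2(49.59) − 1(52.78) = 138
  B: 0 + 1(49.59) = 49.59
  E: 0 + 1(52.78) = 52.78
Total out = 138 + 49.59 + 52.78 = 240.4 mol.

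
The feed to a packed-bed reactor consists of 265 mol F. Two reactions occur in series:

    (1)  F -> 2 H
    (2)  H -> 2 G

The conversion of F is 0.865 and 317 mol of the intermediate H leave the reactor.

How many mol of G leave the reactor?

283 mol

Conversion of F: F consumed = 1ξ₁ = 0.865 × 265 → ξ₁ = 229.2 mol.
H balance: n_H = 0 + 2ξ₁ − 1ξ₂ = 317 → ξ₂ = (2·229.2 − 317)/1 = 141.4 mol.
Outlet amounts (n = n₀ + Σ ν·ξ):
  F: 265 − 1(229.2) = 35.78
  H: 0 + 2(229.2) − 1(141.4) = 317
  G: 0 + 2(141.4) = 282.9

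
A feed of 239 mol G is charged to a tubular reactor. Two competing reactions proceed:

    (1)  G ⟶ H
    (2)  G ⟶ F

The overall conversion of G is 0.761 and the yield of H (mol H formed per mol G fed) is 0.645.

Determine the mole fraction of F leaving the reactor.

Yield of H: 1ξ₁ / 239 = 0.645 → ξ₁ = 154.2 mol.
Conversion of G: 1ξ₁ + 1ξ₂ = 0.761 × 239 = 181.9 → ξ₂ = 27.72 mol.
Outlet amounts (n = n₀ + Σ ν·ξ):
  G: 239 − 1(154.2) − 1(27.72) = 57.12
  H: 0 + 1(154.2) = 154.2
  F: 0 + 1(27.72) = 27.72
Total out = 239 mol; y_F = 27.72 / 239 = 0.116.

0.116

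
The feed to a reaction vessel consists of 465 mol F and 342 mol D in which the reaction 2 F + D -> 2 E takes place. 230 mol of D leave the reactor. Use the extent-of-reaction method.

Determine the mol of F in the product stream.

241 mol

For D: n = n₀ − 1ξ → 230 = 342 − 1ξ, giving ξ = 112 mol.
Outlet amounts (n = n₀ + ν ξ):
  F: 465 − 2(112) = 241
  D: 342 − 1(112) = 230
  E: 0 + 2(112) = 224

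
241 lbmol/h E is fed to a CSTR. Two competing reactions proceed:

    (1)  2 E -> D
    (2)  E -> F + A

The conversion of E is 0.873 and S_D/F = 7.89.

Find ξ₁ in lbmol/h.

ξ₁ = 98.9 lbmol/h

Conversion of E: E consumed = 0.873 × 241 = 210.4 lbmol/h = 2ξ₁ + 1ξ₂.
Selectivity: 1ξ₁ / (1ξ₂) = 7.89 → ξ₁ = 7.89 ξ₂.
Substitute: (2·7.89 + 1) ξ₂ = 210.4 → ξ₂ = 12.54 lbmol/h, ξ₁ = 98.93 lbmol/h.
Outlet amounts (n = n₀ + Σ ν·ξ):
  E: 241 − 2(98.93) − 1(12.54) = 30.61
  D: 0 + 1(98.93) = 98.93
  F: 0 + 1(12.54) = 12.54
  A: 0 + 1(12.54) = 12.54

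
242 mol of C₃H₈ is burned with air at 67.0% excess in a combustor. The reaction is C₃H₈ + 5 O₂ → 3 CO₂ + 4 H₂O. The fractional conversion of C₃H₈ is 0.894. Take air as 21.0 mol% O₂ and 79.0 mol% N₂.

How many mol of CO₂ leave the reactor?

649 mol

Stoichiometric O₂ = 5 × 242 = 1210 mol; O₂ fed = 1210 × 1.670 = 2021 mol.
N₂ fed = 2021 × 79/21 = 7602 mol.
Fuel reacted = 0.894 × 242 → ξ = 216.3 mol.
Outlet (n = n₀ + ν ξ):
  C₃H₈: 242 − 1(216.3) = 25.65
  O₂: 2021 − 5(216.3) = 939
  N₂: 7602 (inert)
  CO₂: 0 + 3(216.3) = 649
  H₂O: 0 + 4(216.3) = 865.4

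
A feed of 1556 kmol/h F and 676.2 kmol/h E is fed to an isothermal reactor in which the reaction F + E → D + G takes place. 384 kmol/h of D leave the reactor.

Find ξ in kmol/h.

ξ = 384 kmol/h

For D: n = n₀ + 1ξ → 384 = 0 + 1ξ, giving ξ = 384 kmol/h.
Outlet amounts (n = n₀ + ν ξ):
  F: 1556 − 1(384) = 1172
  E: 676.2 − 1(384) = 292.2
  D: 0 + 1(384) = 384
  G: 0 + 1(384) = 384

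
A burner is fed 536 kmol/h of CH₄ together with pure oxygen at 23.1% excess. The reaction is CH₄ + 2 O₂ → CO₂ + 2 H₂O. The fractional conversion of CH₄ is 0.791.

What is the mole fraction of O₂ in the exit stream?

Stoichiometric O₂ = 2 × 536 = 1072 kmol/h; O₂ fed = 1072 × 1.231 = 1320 kmol/h.
Fuel reacted = 0.791 × 536 → ξ = 424 kmol/h.
Outlet (n = n₀ + ν ξ):
  CH₄: 536 − 1(424) = 112
  O₂: 1320 − 2(424) = 471.7
  CO₂: 0 + 1(424) = 424
  H₂O: 0 + 2(424) = 848
Total out = 1856 kmol/h; y_O₂ = 471.7 / 1856 = 0.2542.

0.254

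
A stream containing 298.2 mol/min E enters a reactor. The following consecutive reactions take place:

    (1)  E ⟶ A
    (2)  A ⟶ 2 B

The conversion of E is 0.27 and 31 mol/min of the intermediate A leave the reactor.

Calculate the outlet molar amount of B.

Conversion of E: E consumed = 1ξ₁ = 0.27 × 298.2 → ξ₁ = 80.51 mol/min.
A balance: n_A = 0 + 1ξ₁ − 1ξ₂ = 31 → ξ₂ = (1·80.51 − 31)/1 = 49.51 mol/min.
Outlet amounts (n = n₀ + Σ ν·ξ):
  E: 298.2 − 1(80.51) = 217.7
  A: 0 + 1(80.51) − 1(49.51) = 31
  B: 0 + 2(49.51) = 99.03

99 mol/min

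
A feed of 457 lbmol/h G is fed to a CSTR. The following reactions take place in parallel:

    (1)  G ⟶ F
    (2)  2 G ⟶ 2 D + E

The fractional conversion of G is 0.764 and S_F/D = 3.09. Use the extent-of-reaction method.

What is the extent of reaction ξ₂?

ξ₂ = 42.7 lbmol/h

Conversion of G: G consumed = 0.764 × 457 = 349.1 lbmol/h = 1ξ₁ + 2ξ₂.
Selectivity: 1ξ₁ / (2ξ₂) = 3.09 → ξ₁ = 6.18 ξ₂.
Substitute: (1·6.18 + 2) ξ₂ = 349.1 → ξ₂ = 42.68 lbmol/h, ξ₁ = 263.8 lbmol/h.
Outlet amounts (n = n₀ + Σ ν·ξ):
  G: 457 − 1(263.8) − 2(42.68) = 107.9
  F: 0 + 1(263.8) = 263.8
  D: 0 + 2(42.68) = 85.37
  E: 0 + 1(42.68) = 42.68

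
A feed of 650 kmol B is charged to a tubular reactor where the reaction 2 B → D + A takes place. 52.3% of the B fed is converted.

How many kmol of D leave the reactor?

B reacted = 0.523 × 650 = 339.9 kmol; ν_B = −2, so ξ = 339.9/2 = 170 kmol.
Outlet amounts (n = n₀ + ν ξ):
  B: 650 − 2(170) = 310.1
  D: 0 + 1(170) = 170
  A: 0 + 1(170) = 170

170 kmol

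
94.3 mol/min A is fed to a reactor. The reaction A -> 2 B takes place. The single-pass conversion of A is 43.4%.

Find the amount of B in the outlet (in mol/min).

A reacted = 0.434 × 94.3 = 40.93 mol/min; ν_A = −1, so ξ = 40.93/1 = 40.93 mol/min.
Outlet amounts (n = n₀ + ν ξ):
  A: 94.3 − 1(40.93) = 53.37
  B: 0 + 2(40.93) = 81.85

81.9 mol/min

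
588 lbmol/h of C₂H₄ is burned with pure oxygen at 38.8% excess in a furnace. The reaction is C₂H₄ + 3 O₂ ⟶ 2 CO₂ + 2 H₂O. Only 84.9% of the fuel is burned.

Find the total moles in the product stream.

Stoichiometric O₂ = 3 × 588 = 1764 lbmol/h; O₂ fed = 1764 × 1.388 = 2448 lbmol/h.
Fuel reacted = 0.849 × 588 → ξ = 499.2 lbmol/h.
Outlet (n = n₀ + ν ξ):
  C₂H₄: 588 − 1(499.2) = 88.79
  O₂: 2448 − 3(499.2) = 950.8
  CO₂: 0 + 2(499.2) = 998.4
  H₂O: 0 + 2(499.2) = 998.4
Total out = 88.79 + 950.8 + 998.4 + 998.4 = 3036 lbmol/h.

3040 lbmol/h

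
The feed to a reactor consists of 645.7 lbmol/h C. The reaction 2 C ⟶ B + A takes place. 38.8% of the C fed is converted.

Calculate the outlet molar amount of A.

C reacted = 0.388 × 645.7 = 250.5 lbmol/h; ν_C = −2, so ξ = 250.5/2 = 125.3 lbmol/h.
Outlet amounts (n = n₀ + ν ξ):
  C: 645.7 − 2(125.3) = 395.2
  B: 0 + 1(125.3) = 125.3
  A: 0 + 1(125.3) = 125.3

125 lbmol/h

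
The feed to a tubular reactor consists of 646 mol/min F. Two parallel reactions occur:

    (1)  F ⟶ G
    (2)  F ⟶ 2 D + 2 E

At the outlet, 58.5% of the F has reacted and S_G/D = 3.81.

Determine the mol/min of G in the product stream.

334 mol/min

Conversion of F: F consumed = 0.585 × 646 = 377.9 mol/min = 1ξ₁ + 1ξ₂.
Selectivity: 1ξ₁ / (2ξ₂) = 3.81 → ξ₁ = 7.62 ξ₂.
Substitute: (1·7.62 + 1) ξ₂ = 377.9 → ξ₂ = 43.84 mol/min, ξ₁ = 334.1 mol/min.
Outlet amounts (n = n₀ + Σ ν·ξ):
  F: 646 − 1(334.1) − 1(43.84) = 268.1
  G: 0 + 1(334.1) = 334.1
  D: 0 + 2(43.84) = 87.68
  E: 0 + 2(43.84) = 87.68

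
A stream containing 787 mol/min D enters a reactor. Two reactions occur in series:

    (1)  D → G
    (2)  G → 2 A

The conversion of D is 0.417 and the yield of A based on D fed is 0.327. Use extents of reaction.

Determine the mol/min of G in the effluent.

200 mol/min

Conversion of D: D consumed = 1ξ₁ = 0.417 × 787 → ξ₁ = 328.2 mol/min.
Yield of A: 2ξ₂ / 787 = 0.327 → ξ₂ = 128.7 mol/min.
Outlet amounts (n = n₀ + Σ ν·ξ):
  D: 787 − 1(328.2) = 458.8
  G: 0 + 1(328.2) − 1(128.7) = 199.5
  A: 0 + 2(128.7) = 257.3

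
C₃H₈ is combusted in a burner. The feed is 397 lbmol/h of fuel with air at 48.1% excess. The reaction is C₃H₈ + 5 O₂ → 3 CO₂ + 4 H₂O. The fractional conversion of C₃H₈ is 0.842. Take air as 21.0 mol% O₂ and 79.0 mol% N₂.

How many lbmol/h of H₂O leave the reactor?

1340 lbmol/h

Stoichiometric O₂ = 5 × 397 = 1985 lbmol/h; O₂ fed = 1985 × 1.481 = 2940 lbmol/h.
N₂ fed = 2940 × 79/21 = 11060 lbmol/h.
Fuel reacted = 0.842 × 397 → ξ = 334.3 lbmol/h.
Outlet (n = n₀ + ν ξ):
  C₃H₈: 397 − 1(334.3) = 62.73
  O₂: 2940 − 5(334.3) = 1268
  N₂: 11060 (inert)
  CO₂: 0 + 3(334.3) = 1003
  H₂O: 0 + 4(334.3) = 1337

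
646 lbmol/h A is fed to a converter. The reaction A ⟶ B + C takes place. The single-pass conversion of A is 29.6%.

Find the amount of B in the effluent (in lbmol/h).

A reacted = 0.296 × 646 = 191.2 lbmol/h; ν_A = −1, so ξ = 191.2/1 = 191.2 lbmol/h.
Outlet amounts (n = n₀ + ν ξ):
  A: 646 − 1(191.2) = 454.8
  B: 0 + 1(191.2) = 191.2
  C: 0 + 1(191.2) = 191.2

191 lbmol/h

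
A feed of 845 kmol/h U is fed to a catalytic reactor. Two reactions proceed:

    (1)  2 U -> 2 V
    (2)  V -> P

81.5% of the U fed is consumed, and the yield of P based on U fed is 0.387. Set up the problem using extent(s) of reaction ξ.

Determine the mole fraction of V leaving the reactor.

0.428

Conversion of U: U consumed = 2ξ₁ = 0.815 × 845 → ξ₁ = 344.3 kmol/h.
Yield of P: 1ξ₂ / 845 = 0.387 → ξ₂ = 327 kmol/h.
Outlet amounts (n = n₀ + Σ ν·ξ):
  U: 845 − 2(344.3) = 156.3
  V: 0 + 2(344.3) − 1(327) = 361.7
  P: 0 + 1(327) = 327
Total out = 845 kmol/h; y_V = 361.7 / 845 = 0.428.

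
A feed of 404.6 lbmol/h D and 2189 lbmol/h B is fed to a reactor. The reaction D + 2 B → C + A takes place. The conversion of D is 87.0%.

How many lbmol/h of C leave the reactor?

352 lbmol/h

D reacted = 0.87 × 404.6 = 352 lbmol/h; ν_D = −1, so ξ = 352/1 = 352 lbmol/h.
Outlet amounts (n = n₀ + ν ξ):
  D: 404.6 − 1(352) = 52.6
  B: 2189 − 2(352) = 1485
  C: 0 + 1(352) = 352
  A: 0 + 1(352) = 352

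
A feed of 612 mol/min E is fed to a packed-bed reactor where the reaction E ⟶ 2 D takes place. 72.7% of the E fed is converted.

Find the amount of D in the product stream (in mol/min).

890 mol/min

E reacted = 0.727 × 612 = 444.9 mol/min; ν_E = −1, so ξ = 444.9/1 = 444.9 mol/min.
Outlet amounts (n = n₀ + ν ξ):
  E: 612 − 1(444.9) = 167.1
  D: 0 + 2(444.9) = 889.8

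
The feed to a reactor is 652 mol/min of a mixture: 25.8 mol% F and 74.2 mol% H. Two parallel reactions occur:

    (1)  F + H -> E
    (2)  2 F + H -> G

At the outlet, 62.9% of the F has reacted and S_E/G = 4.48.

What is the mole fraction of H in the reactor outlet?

0.722

Conversion of F: F consumed = 0.629 × 168.2 = 105.8 mol/min = 1ξ₁ + 2ξ₂.
Selectivity: 1ξ₁ / (1ξ₂) = 4.48 → ξ₁ = 4.48 ξ₂.
Substitute: (1·4.48 + 2) ξ₂ = 105.8 → ξ₂ = 16.33 mol/min, ξ₁ = 73.15 mol/min.
Outlet amounts (n = n₀ + Σ ν·ξ):
  F: 168.2 − 1(73.15) − 2(16.33) = 62.41
  H: 483.8 − 1(73.15) − 1(16.33) = 394.3
  E: 0 + 1(73.15) = 73.15
  G: 0 + 1(16.33) = 16.33
Total out = 546.2 mol/min; y_H = 394.3 / 546.2 = 0.7219.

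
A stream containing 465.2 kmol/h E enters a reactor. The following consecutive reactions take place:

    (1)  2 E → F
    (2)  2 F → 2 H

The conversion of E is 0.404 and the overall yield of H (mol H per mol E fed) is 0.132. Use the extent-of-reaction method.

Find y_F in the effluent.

0.0877

Conversion of E: E consumed = 2ξ₁ = 0.404 × 465.2 → ξ₁ = 93.97 kmol/h.
Yield of H: 2ξ₂ / 465.2 = 0.132 → ξ₂ = 30.7 kmol/h.
Outlet amounts (n = n₀ + Σ ν·ξ):
  E: 465.2 − 2(93.97) = 277.3
  F: 0 + 1(93.97) − 2(30.7) = 32.56
  H: 0 + 2(30.7) = 61.41
Total out = 371.2 kmol/h; y_F = 32.56 / 371.2 = 0.08772.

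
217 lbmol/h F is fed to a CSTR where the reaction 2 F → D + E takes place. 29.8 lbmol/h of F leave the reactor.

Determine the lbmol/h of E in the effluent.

For F: n = n₀ − 2ξ → 29.8 = 217 − 2ξ, giving ξ = 93.6 lbmol/h.
Outlet amounts (n = n₀ + ν ξ):
  F: 217 − 2(93.6) = 29.8
  D: 0 + 1(93.6) = 93.6
  E: 0 + 1(93.6) = 93.6

93.6 lbmol/h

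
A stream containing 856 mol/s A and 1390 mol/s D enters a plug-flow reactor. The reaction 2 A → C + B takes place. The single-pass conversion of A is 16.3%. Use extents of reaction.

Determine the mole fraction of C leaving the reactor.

A reacted = 0.163 × 856 = 139.5 mol/s; ν_A = −2, so ξ = 139.5/2 = 69.76 mol/s.
Outlet amounts (n = n₀ + ν ξ):
  A: 856 − 2(69.76) = 716.5
  C: 0 + 1(69.76) = 69.76
  B: 0 + 1(69.76) = 69.76
  D: 1390 (inert)
Total out = 2246 mol/s; y_C = 69.76 / 2246 = 0.03106.

0.0311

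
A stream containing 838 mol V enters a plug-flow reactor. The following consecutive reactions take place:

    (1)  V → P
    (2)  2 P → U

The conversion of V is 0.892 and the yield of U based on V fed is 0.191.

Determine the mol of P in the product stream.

427 mol

Conversion of V: V consumed = 1ξ₁ = 0.892 × 838 → ξ₁ = 747.5 mol.
Yield of U: 1ξ₂ / 838 = 0.191 → ξ₂ = 160.1 mol.
Outlet amounts (n = n₀ + Σ ν·ξ):
  V: 838 − 1(747.5) = 90.5
  P: 0 + 1(747.5) − 2(160.1) = 427.4
  U: 0 + 1(160.1) = 160.1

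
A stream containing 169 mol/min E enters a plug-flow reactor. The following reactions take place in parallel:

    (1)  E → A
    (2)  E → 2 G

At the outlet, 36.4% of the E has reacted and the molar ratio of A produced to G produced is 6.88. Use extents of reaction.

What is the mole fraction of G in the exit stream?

Conversion of E: E consumed = 0.364 × 169 = 61.52 mol/min = 1ξ₁ + 1ξ₂.
Selectivity: 1ξ₁ / (2ξ₂) = 6.88 → ξ₁ = 13.76 ξ₂.
Substitute: (1·13.76 + 1) ξ₂ = 61.52 → ξ₂ = 4.168 mol/min, ξ₁ = 57.35 mol/min.
Outlet amounts (n = n₀ + Σ ν·ξ):
  E: 169 − 1(57.35) − 1(4.168) = 107.5
  A: 0 + 1(57.35) = 57.35
  G: 0 + 2(4.168) = 8.336
Total out = 173.2 mol/min; y_G = 8.336 / 173.2 = 0.04814.

0.0481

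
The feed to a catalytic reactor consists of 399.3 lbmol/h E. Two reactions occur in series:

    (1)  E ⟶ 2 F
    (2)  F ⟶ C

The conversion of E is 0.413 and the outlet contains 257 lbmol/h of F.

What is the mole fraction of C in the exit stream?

Conversion of E: E consumed = 1ξ₁ = 0.413 × 399.3 → ξ₁ = 164.9 lbmol/h.
F balance: n_F = 0 + 2ξ₁ − 1ξ₂ = 257 → ξ₂ = (2·164.9 − 257)/1 = 72.82 lbmol/h.
Outlet amounts (n = n₀ + Σ ν·ξ):
  E: 399.3 − 1(164.9) = 234.4
  F: 0 + 2(164.9) − 1(72.82) = 257
  C: 0 + 1(72.82) = 72.82
Total out = 564.2 lbmol/h; y_C = 72.82 / 564.2 = 0.1291.

0.129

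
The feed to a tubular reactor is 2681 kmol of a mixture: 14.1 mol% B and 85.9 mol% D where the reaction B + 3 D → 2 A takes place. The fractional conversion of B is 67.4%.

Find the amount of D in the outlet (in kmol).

B reacted = 0.674 × 378 = 254.8 kmol; ν_B = −1, so ξ = 254.8/1 = 254.8 kmol.
Outlet amounts (n = n₀ + ν ξ):
  B: 378 − 1(254.8) = 123.2
  D: 2303 − 3(254.8) = 1539
  A: 0 + 2(254.8) = 509.6

1540 kmol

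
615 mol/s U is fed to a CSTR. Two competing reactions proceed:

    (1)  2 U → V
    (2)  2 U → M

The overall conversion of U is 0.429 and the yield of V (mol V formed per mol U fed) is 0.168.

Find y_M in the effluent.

Yield of V: 1ξ₁ / 615 = 0.168 → ξ₁ = 103.3 mol/s.
Conversion of U: 2ξ₁ + 2ξ₂ = 0.429 × 615 = 263.8 → ξ₂ = 28.6 mol/s.
Outlet amounts (n = n₀ + Σ ν·ξ):
  U: 615 − 2(103.3) − 2(28.6) = 351.2
  V: 0 + 1(103.3) = 103.3
  M: 0 + 1(28.6) = 28.6
Total out = 483.1 mol/s; y_M = 28.6 / 483.1 = 0.0592.

0.0592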